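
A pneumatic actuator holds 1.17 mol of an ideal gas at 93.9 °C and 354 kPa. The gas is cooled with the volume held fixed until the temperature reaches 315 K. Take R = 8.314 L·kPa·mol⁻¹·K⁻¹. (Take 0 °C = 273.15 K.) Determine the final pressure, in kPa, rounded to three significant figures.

Convert: T₁ = 367.0 K.
From PV = nRT: V₁ = nRT₁/P₁ = 10.09 L.
V constant ⇒ P ∝ T: V₂ = V₁; P₂ = P₁·(T₂/T₁) = 303.8 kPa.

P₂ ≈ 304 kPa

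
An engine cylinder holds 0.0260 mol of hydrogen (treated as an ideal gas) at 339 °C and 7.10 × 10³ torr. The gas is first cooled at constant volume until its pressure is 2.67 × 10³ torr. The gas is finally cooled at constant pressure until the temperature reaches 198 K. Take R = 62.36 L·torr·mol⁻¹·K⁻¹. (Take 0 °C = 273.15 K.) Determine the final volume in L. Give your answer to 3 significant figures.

Convert: T₁ = 612.1 K.
From PV = nRT: V₁ = nRT₁/P₁ = 0.1398 L.
V constant ⇒ P ∝ T: V₂ = V₁; T₂ = T₁·(P₂/P₁) = 230.2 K.
Isobaric, so V/T is constant: P₃ = P₂; V₃ = V₂·(T₃/T₂) = 0.1202 L.

V₃ ≈ 0.120 L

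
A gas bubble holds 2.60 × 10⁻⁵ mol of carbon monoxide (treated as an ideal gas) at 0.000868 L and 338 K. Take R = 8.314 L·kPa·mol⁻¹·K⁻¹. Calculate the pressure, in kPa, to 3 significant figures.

PV = nRT ⇒ P = nRT/V = (2.60e-05 × 8.314 × 338) / 0.000868

P ≈ 84.2 kPa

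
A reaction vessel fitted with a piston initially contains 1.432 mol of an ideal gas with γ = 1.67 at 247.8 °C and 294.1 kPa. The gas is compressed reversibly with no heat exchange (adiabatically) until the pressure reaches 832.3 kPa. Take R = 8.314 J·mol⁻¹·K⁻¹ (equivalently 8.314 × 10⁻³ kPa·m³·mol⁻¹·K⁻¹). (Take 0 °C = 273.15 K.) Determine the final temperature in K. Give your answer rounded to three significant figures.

T₂ ≈ 791 K

Convert: T₁ = 521.0 K.
From PV = nRT: V₁ = nRT₁/P₁ = 0.02109 m³.
Adiabatic (γ = 1.67), T V^(γ−1) and P V^γ constant: T₂ = T₁·(P₂/P₁)^((γ−1)/γ) = 790.8 K; V₂ = V₁·(P₁/P₂)^(1/γ) = 0.01131 m³.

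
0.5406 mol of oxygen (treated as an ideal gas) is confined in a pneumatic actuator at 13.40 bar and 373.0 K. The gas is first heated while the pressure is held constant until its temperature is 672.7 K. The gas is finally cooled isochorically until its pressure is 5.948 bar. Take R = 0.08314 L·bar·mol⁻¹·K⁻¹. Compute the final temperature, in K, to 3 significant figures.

T₃ ≈ 299 K

From PV = nRT: V₁ = nRT₁/P₁ = 1.251 L.
Isobaric, so V/T is constant: P₂ = P₁; V₂ = V₁·(T₂/T₁) = 2.256 L.
Isochoric, so P/T is constant: V₃ = V₂; T₃ = T₂·(P₃/P₂) = 298.6 K.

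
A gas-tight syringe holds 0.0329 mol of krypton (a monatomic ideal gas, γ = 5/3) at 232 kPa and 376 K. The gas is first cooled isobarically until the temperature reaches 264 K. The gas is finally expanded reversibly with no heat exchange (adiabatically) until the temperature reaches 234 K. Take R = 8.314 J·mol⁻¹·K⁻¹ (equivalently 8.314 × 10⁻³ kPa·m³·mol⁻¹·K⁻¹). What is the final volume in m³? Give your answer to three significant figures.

From PV = nRT: V₁ = nRT₁/P₁ = 0.0004433 m³.
P constant ⇒ V ∝ T: P₂ = P₁; V₂ = V₁·(T₂/T₁) = 0.0003113 m³.
Reversible adiabatic, γ = 5/3: P₃ = P₂·(T₃/T₂)^(γ/(γ−1)) = 171.6 kPa; V₃ = V₂·(T₂/T₃)^(1/(γ−1)) = 0.0003730 m³.

V₃ ≈ 0.000373 m³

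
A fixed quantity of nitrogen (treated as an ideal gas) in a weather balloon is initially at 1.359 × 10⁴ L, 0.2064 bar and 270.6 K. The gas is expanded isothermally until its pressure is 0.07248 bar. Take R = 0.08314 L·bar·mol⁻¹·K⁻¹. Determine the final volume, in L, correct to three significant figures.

V₂ ≈ 3.87e+04 L

T constant ⇒ Boyle's law P V = const: T₂ = T₁; V₂ = V₁·(P₁/P₂) = 3.870e+04 L.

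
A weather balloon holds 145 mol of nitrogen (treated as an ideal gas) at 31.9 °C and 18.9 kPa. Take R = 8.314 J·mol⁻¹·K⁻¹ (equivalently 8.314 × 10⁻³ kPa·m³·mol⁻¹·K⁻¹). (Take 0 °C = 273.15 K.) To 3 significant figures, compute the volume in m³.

Convert: T = 305.05 K.
PV = nRT ⇒ V = nRT/P = (145 × 8.314 × 10⁻³ × 305.05) / 18.9

V ≈ 19.5 m³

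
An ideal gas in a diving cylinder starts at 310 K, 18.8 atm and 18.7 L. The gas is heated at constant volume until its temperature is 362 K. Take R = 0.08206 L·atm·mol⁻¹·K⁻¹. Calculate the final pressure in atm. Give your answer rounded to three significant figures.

Isochoric, so P/T is constant: V₂ = V₁; P₂ = P₁·(T₂/T₁) = 21.95 atm.

P₂ ≈ 22.0 atm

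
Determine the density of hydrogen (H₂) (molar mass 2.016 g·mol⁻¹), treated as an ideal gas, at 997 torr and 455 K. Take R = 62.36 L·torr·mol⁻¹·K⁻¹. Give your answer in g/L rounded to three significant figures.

ρ ≈ 0.0708 g/L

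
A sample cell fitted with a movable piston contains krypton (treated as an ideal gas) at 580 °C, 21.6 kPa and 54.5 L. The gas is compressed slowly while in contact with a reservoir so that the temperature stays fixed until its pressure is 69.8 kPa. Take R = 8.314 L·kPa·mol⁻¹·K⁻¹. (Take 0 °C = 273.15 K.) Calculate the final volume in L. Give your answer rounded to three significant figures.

V₂ ≈ 16.9 L

Convert: T₁ = 853.1 K.
Isothermal, so P V is constant: T₂ = T₁; V₂ = V₁·(P₁/P₂) = 16.87 L.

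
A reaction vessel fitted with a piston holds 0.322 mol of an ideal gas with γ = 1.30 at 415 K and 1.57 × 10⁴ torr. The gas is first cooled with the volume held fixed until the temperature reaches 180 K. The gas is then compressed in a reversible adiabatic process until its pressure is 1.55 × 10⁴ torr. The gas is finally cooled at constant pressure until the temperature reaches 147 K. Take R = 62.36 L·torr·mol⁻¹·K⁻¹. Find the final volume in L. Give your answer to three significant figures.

From PV = nRT: V₁ = nRT₁/P₁ = 0.5308 L.
Isochoric, so P/T is constant: V₂ = V₁; P₂ = P₁·(T₂/T₁) = 6810 torr.
Adiabatic (γ = 1.30), T V^(γ−1) and P V^γ constant: T₃ = T₂·(P₃/P₂)^((γ−1)/γ) = 217.6 K; V₃ = V₂·(P₂/P₃)^(1/γ) = 0.2819 L.
P constant ⇒ V ∝ T: P₄ = P₃; V₄ = V₃·(T₄/T₃) = 0.1904 L.

V₄ ≈ 0.190 L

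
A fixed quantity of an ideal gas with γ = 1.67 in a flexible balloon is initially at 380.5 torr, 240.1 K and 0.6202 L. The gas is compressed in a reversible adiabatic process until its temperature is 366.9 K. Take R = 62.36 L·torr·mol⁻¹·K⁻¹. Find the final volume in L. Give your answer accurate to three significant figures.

V₂ ≈ 0.329 L

Reversible adiabatic, γ = 1.67: P₂ = P₁·(T₂/T₁)^(γ/(γ−1)) = 1095 torr; V₂ = V₁·(T₁/T₂)^(1/(γ−1)) = 0.3294 L.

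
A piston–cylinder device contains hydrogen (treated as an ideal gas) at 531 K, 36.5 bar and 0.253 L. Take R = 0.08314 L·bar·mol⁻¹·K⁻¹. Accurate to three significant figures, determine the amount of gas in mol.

n ≈ 0.209 mol

PV = nRT ⇒ n = PV/(RT) = (36.5 × 0.253) / (0.08314 × 531)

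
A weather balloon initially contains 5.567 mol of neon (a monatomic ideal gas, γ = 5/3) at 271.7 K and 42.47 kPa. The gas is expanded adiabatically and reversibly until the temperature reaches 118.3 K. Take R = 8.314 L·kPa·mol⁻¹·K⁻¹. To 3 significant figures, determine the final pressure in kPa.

P₂ ≈ 5.31 kPa

From PV = nRT: V₁ = nRT₁/P₁ = 296.1 L.
Reversible adiabatic, γ = 5/3: P₂ = P₁·(T₂/T₁)^(γ/(γ−1)) = 5.313 kPa; V₂ = V₁·(T₁/T₂)^(1/(γ−1)) = 1031 L.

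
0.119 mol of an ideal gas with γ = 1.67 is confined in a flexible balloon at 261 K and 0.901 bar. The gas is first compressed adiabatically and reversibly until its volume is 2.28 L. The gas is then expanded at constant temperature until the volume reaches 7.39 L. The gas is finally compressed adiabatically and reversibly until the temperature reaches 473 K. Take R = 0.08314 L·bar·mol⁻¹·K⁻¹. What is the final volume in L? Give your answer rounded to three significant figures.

From PV = nRT: V₁ = nRT₁/P₁ = 2.866 L.
Adiabatic (γ = 1.67), T V^(γ−1) and P V^γ constant: T₂ = T₁·(V₁/V₂)^(γ−1) = 304.2 K; P₂ = P₁·(V₁/V₂)^γ = 1.320 bar.
T constant ⇒ Boyle's law P V = const: T₃ = T₂; P₃ = P₂·(V₂/V₃) = 0.4073 bar.
Adiabatic (γ = 1.67), T V^(γ−1) and P V^γ constant: P₄ = P₃·(T₄/T₃)^(γ/(γ−1)) = 1.224 bar; V₄ = V₃·(T₃/T₄)^(1/(γ−1)) = 3.825 L.

V₄ ≈ 3.82 L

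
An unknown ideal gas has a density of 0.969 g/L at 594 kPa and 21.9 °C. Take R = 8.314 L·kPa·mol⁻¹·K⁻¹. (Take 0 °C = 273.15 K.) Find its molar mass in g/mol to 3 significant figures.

M ≈ 4.00 g/mol

ρ = PM/(RT) ⇒ M = ρRT/P = (0.969 × 8.314 × 295.0) / 594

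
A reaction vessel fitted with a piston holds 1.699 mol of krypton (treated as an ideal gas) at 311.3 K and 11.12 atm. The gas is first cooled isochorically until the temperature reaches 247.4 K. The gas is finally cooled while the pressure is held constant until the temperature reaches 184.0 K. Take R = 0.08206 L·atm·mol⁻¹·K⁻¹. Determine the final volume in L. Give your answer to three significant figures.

From PV = nRT: V₁ = nRT₁/P₁ = 3.903 L.
Isochoric, so P/T is constant: V₂ = V₁; P₂ = P₁·(T₂/T₁) = 8.837 atm.
Isobaric, so V/T is constant: P₃ = P₂; V₃ = V₂·(T₃/T₂) = 2.903 L.

V₃ ≈ 2.90 L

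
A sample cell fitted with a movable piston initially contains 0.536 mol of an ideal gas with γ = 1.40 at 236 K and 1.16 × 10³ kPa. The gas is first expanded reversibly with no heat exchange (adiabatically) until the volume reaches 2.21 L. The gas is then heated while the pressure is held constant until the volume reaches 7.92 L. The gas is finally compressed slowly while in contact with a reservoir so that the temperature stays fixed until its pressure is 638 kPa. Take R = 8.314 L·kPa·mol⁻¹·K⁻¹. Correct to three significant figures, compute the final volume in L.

V₄ ≈ 4.14 L

From PV = nRT: V₁ = nRT₁/P₁ = 0.9066 L.
Adiabatic (γ = 1.40), T V^(γ−1) and P V^γ constant: T₂ = T₁·(V₁/V₂)^(γ−1) = 165.2 K; P₂ = P₁·(V₁/V₂)^γ = 333.2 kPa.
Isobaric, so V/T is constant: P₃ = P₂; T₃ = T₂·(V₃/V₂) = 592.2 K.
Isothermal, so P V is constant: T₄ = T₃; V₄ = V₃·(P₃/P₄) = 4.136 L.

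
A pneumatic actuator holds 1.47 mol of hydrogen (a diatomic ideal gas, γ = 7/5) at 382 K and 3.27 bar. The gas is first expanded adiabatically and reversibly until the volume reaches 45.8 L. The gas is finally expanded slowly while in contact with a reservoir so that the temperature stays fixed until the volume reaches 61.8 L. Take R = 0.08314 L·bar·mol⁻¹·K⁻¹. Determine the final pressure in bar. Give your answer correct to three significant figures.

From PV = nRT: V₁ = nRT₁/P₁ = 14.28 L.
Adiabatic (γ = 7/5), T V^(γ−1) and P V^γ constant: T₂ = T₁·(V₁/V₂)^(γ−1) = 239.6 K; P₂ = P₁·(V₁/V₂)^γ = 0.6395 bar.
Isothermal, so P V is constant: T₃ = T₂; P₃ = P₂·(V₂/V₃) = 0.4739 bar.

P₃ ≈ 0.474 bar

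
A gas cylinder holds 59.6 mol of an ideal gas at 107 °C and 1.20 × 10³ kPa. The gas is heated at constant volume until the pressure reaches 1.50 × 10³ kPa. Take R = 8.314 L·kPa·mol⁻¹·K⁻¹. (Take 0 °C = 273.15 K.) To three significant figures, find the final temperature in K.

T₂ ≈ 475 K

Convert: T₁ = 380.1 K.
From PV = nRT: V₁ = nRT₁/P₁ = 157.0 L.
Isochoric, so P/T is constant: V₂ = V₁; T₂ = T₁·(P₂/P₁) = 475.2 K.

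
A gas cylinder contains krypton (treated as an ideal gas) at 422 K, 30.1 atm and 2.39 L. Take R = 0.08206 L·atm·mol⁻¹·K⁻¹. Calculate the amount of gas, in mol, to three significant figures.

n ≈ 2.08 mol

PV = nRT ⇒ n = PV/(RT) = (30.1 × 2.39) / (0.08206 × 422)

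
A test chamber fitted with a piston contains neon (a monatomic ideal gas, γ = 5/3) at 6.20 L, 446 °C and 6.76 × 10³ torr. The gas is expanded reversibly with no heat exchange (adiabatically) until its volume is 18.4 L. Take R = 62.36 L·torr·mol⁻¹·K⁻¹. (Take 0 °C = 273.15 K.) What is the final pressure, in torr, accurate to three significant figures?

P₂ ≈ 1.10e+03 torr

Convert: T₁ = 719.1 K.
Adiabatic (γ = 5/3), T V^(γ−1) and P V^γ constant: T₂ = T₁·(V₁/V₂)^(γ−1) = 348.2 K; P₂ = P₁·(V₁/V₂)^γ = 1103 torr.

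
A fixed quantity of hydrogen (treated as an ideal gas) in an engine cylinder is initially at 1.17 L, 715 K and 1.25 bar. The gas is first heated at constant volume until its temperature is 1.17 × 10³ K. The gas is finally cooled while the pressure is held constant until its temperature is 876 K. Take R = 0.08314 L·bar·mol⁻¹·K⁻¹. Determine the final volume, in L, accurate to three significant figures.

Isochoric, so P/T is constant: V₂ = V₁; P₂ = P₁·(T₂/T₁) = 2.045 bar.
P constant ⇒ V ∝ T: P₃ = P₂; V₃ = V₂·(T₃/T₂) = 0.8760 L.

V₃ ≈ 0.876 L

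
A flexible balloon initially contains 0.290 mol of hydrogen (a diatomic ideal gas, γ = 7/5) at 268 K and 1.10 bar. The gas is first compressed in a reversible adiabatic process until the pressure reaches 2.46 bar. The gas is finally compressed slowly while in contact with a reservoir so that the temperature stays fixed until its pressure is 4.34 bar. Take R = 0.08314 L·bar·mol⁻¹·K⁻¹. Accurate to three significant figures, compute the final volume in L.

V₃ ≈ 1.87 L

From PV = nRT: V₁ = nRT₁/P₁ = 5.874 L.
Reversible adiabatic, γ = 7/5: T₂ = T₁·(P₂/P₁)^((γ−1)/γ) = 337.3 K; V₂ = V₁·(P₁/P₂)^(1/γ) = 3.306 L.
T constant ⇒ Boyle's law P V = const: T₃ = T₂; V₃ = V₂·(P₂/P₃) = 1.874 L.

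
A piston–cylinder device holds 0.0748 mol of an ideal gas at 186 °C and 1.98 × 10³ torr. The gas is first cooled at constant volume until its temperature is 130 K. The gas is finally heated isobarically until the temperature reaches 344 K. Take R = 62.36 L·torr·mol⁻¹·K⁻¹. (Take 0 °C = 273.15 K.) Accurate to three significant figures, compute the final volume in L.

Convert: T₁ = 459.1 K.
From PV = nRT: V₁ = nRT₁/P₁ = 1.082 L.
Isochoric, so P/T is constant: V₂ = V₁; P₂ = P₁·(T₂/T₁) = 560.6 torr.
Isobaric, so V/T is constant: P₃ = P₂; V₃ = V₂·(T₃/T₂) = 2.862 L.

V₃ ≈ 2.86 L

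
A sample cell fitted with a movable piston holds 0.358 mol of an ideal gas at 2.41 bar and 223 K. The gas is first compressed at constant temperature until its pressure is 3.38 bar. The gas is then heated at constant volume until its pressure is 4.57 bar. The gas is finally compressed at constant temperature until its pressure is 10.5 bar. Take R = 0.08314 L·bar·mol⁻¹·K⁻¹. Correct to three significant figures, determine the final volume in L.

V₄ ≈ 0.855 L

From PV = nRT: V₁ = nRT₁/P₁ = 2.754 L.
T constant ⇒ Boyle's law P V = const: T₂ = T₁; V₂ = V₁·(P₁/P₂) = 1.964 L.
V constant ⇒ P ∝ T: V₃ = V₂; T₃ = T₂·(P₃/P₂) = 301.5 K.
Isothermal, so P V is constant: T₄ = T₃; V₄ = V₃·(P₃/P₄) = 0.8547 L.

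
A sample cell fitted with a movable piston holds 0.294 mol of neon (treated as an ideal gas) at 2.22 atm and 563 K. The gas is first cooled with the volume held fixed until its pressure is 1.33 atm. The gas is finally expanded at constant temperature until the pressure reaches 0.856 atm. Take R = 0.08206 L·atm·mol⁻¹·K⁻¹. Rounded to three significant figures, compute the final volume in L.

V₃ ≈ 9.51 L

From PV = nRT: V₁ = nRT₁/P₁ = 6.118 L.
Isochoric, so P/T is constant: V₂ = V₁; T₂ = T₁·(P₂/P₁) = 337.3 K.
T constant ⇒ Boyle's law P V = const: T₃ = T₂; V₃ = V₂·(P₂/P₃) = 9.506 L.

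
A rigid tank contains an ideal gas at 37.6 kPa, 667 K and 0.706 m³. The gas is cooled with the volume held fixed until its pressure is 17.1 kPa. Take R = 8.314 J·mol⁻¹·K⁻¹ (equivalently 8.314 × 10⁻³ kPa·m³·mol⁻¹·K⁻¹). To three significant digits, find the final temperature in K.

T₂ ≈ 303 K

Isochoric, so P/T is constant: V₂ = V₁; T₂ = T₁·(P₂/P₁) = 303.3 K.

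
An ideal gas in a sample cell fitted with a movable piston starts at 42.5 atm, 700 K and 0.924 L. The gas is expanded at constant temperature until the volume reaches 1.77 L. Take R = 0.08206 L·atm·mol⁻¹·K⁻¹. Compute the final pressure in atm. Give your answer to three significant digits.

P₂ ≈ 22.2 atm

Isothermal, so P V is constant: T₂ = T₁; P₂ = P₁·(V₁/V₂) = 22.19 atm.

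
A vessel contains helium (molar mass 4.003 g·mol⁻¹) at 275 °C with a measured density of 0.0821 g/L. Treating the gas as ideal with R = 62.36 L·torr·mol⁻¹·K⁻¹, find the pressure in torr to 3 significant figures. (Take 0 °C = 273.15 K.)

P ≈ 701 torr

ρ = PM/(RT) ⇒ P = ρRT/M = (0.0821 × 62.36 × 548.1) / 4.003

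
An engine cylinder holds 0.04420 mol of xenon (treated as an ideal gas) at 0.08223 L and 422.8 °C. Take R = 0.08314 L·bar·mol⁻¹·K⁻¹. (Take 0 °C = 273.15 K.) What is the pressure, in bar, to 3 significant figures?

Convert: T = 695.95 K.
PV = nRT ⇒ P = nRT/V = (0.04420 × 0.08314 × 695.95) / 0.08223

P ≈ 31.1 bar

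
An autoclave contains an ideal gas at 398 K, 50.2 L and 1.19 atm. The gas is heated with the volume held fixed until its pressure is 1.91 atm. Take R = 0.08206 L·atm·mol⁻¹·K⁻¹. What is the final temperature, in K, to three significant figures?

V constant ⇒ P ∝ T: V₂ = V₁; T₂ = T₁·(P₂/P₁) = 638.8 K.

T₂ ≈ 639 K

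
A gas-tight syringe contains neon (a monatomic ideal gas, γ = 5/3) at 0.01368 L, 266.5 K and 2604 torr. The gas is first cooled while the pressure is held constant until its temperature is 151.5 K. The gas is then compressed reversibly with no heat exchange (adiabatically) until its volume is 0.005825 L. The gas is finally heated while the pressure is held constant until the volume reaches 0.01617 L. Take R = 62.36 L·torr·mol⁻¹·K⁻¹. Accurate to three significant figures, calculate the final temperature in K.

Isobaric, so V/T is constant: P₂ = P₁; V₂ = V₁·(T₂/T₁) = 0.007777 L.
Adiabatic (γ = 5/3), T V^(γ−1) and P V^γ constant: T₃ = T₂·(V₂/V₃)^(γ−1) = 183.7 K; P₃ = P₂·(V₂/V₃)^γ = 4215 torr.
P constant ⇒ V ∝ T: P₄ = P₃; T₄ = T₃·(V₄/V₃) = 509.9 K.

T₄ ≈ 510 K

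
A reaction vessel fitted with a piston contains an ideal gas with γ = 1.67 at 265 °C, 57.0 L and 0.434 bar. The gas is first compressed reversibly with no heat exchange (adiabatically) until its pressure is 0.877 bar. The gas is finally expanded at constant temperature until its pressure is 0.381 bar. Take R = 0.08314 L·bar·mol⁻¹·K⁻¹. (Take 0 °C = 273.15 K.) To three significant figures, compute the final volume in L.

Convert: T₁ = 538.1 K.
Reversible adiabatic, γ = 1.67: T₂ = T₁·(P₂/P₁)^((γ−1)/γ) = 713.6 K; V₂ = V₁·(P₁/P₂)^(1/γ) = 37.41 L.
T constant ⇒ Boyle's law P V = const: T₃ = T₂; V₃ = V₂·(P₂/P₃) = 86.10 L.

V₃ ≈ 86.1 L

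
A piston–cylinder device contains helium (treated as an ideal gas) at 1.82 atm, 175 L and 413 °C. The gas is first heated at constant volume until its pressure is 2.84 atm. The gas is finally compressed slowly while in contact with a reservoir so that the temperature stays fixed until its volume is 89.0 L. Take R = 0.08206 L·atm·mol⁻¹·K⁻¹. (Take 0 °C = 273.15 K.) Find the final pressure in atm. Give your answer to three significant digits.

P₃ ≈ 5.58 atm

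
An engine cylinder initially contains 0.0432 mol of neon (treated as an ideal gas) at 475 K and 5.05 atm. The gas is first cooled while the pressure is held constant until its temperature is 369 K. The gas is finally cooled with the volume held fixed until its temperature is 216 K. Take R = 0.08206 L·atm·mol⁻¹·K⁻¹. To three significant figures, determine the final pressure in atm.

P₃ ≈ 2.96 atm

From PV = nRT: V₁ = nRT₁/P₁ = 0.3334 L.
Isobaric, so V/T is constant: P₂ = P₁; V₂ = V₁·(T₂/T₁) = 0.2590 L.
Isochoric, so P/T is constant: V₃ = V₂; P₃ = P₂·(T₃/T₂) = 2.956 atm.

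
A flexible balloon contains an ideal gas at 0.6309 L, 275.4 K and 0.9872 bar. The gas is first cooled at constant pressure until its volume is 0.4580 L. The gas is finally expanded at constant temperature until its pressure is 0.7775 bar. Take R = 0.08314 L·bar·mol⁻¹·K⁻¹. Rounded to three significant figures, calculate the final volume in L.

V₃ ≈ 0.582 L

P constant ⇒ V ∝ T: P₂ = P₁; T₂ = T₁·(V₂/V₁) = 199.9 K.
T constant ⇒ Boyle's law P V = const: T₃ = T₂; V₃ = V₂·(P₂/P₃) = 0.5815 L.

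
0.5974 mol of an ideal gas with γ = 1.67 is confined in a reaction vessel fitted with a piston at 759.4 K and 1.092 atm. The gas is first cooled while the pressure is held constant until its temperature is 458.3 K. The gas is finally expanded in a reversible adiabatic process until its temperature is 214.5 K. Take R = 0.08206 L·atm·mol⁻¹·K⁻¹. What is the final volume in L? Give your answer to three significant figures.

From PV = nRT: V₁ = nRT₁/P₁ = 34.09 L.
Isobaric, so V/T is constant: P₂ = P₁; V₂ = V₁·(T₂/T₁) = 20.57 L.
Reversible adiabatic, γ = 1.67: P₃ = P₂·(T₃/T₂)^(γ/(γ−1)) = 0.1646 atm; V₃ = V₂·(T₂/T₃)^(1/(γ−1)) = 63.89 L.

V₃ ≈ 63.9 L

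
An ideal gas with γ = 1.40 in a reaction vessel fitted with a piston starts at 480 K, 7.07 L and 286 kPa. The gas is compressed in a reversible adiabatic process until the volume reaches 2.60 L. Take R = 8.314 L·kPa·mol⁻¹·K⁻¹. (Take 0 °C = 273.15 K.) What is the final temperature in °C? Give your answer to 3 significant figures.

T₂ ≈ 443 °C

Adiabatic (γ = 1.40), T V^(γ−1) and P V^γ constant: T₂ = T₁·(V₁/V₂)^(γ−1) = 716.2 K; P₂ = P₁·(V₁/V₂)^γ = 1160 kPa.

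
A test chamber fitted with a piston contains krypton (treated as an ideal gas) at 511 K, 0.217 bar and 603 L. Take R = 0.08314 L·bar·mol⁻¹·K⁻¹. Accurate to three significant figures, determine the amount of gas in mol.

PV = nRT ⇒ n = PV/(RT) = (0.217 × 603) / (0.08314 × 511)

n ≈ 3.08 mol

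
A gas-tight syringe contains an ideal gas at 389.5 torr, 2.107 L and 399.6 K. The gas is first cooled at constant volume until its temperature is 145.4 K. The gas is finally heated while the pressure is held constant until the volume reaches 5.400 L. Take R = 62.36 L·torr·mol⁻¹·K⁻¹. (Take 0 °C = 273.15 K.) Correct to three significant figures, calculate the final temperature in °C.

V constant ⇒ P ∝ T: V₂ = V₁; P₂ = P₁·(T₂/T₁) = 141.7 torr.
P constant ⇒ V ∝ T: P₃ = P₂; T₃ = T₂·(V₃/V₂) = 372.6 K.

T₃ ≈ 99.5 °C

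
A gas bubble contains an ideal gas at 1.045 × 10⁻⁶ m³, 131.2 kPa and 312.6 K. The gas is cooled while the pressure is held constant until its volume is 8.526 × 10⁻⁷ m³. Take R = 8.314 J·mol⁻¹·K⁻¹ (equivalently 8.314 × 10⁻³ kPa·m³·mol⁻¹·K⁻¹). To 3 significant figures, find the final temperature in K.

Isobaric, so V/T is constant: P₂ = P₁; T₂ = T₁·(V₂/V₁) = 255.0 K.

T₂ ≈ 255 K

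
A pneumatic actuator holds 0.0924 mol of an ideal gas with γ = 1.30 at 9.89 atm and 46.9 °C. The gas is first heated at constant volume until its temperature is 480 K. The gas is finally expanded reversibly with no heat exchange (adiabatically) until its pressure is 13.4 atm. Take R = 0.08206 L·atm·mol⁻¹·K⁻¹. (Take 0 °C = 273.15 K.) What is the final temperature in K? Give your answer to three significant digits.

T₃ ≈ 469 K

Convert: T₁ = 320.0 K.
From PV = nRT: V₁ = nRT₁/P₁ = 0.2454 L.
V constant ⇒ P ∝ T: V₂ = V₁; P₂ = P₁·(T₂/T₁) = 14.83 atm.
Adiabatic (γ = 1.30), T V^(γ−1) and P V^γ constant: T₃ = T₂·(P₃/P₂)^((γ−1)/γ) = 468.9 K; V₃ = V₂·(P₂/P₃)^(1/γ) = 0.2653 L.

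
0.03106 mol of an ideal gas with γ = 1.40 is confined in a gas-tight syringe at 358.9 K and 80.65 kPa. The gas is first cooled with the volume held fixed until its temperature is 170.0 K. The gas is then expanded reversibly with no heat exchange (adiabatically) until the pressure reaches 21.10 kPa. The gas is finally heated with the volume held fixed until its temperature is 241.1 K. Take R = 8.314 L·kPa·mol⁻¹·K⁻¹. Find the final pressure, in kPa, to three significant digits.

P₄ ≈ 35.5 kPa

From PV = nRT: V₁ = nRT₁/P₁ = 1.149 L.
V constant ⇒ P ∝ T: V₂ = V₁; P₂ = P₁·(T₂/T₁) = 38.20 kPa.
Reversible adiabatic, γ = 1.40: T₃ = T₂·(P₃/P₂)^((γ−1)/γ) = 143.5 K; V₃ = V₂·(P₂/P₃)^(1/γ) = 1.756 L.
V constant ⇒ P ∝ T: V₄ = V₃; P₄ = P₃·(T₄/T₃) = 35.46 kPa.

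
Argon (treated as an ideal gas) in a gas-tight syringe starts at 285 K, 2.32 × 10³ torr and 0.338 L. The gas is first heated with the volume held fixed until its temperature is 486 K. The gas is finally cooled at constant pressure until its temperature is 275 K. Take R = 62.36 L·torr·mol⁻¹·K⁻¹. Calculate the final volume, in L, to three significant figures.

V constant ⇒ P ∝ T: V₂ = V₁; P₂ = P₁·(T₂/T₁) = 3956 torr.
Isobaric, so V/T is constant: P₃ = P₂; V₃ = V₂·(T₃/T₂) = 0.1913 L.

V₃ ≈ 0.191 L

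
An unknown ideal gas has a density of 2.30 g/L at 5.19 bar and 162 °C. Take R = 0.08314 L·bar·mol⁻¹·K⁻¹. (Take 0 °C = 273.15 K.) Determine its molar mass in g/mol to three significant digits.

ρ = PM/(RT) ⇒ M = ρRT/P = (2.30 × 0.08314 × 435.1) / 5.19

M ≈ 16.0 g/mol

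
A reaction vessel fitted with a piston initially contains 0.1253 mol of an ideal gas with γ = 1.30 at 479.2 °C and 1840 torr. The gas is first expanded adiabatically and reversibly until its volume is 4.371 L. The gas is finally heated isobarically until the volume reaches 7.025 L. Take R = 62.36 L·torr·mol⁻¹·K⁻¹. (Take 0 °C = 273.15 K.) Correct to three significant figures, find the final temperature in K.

T₃ ≈ 1.10e+03 K

Convert: T₁ = 752.3 K.
From PV = nRT: V₁ = nRT₁/P₁ = 3.195 L.
Reversible adiabatic, γ = 1.30: T₂ = T₁·(V₁/V₂)^(γ−1) = 684.8 K; P₂ = P₁·(V₁/V₂)^γ = 1224 torr.
P constant ⇒ V ∝ T: P₃ = P₂; T₃ = T₂·(V₃/V₂) = 1101 K.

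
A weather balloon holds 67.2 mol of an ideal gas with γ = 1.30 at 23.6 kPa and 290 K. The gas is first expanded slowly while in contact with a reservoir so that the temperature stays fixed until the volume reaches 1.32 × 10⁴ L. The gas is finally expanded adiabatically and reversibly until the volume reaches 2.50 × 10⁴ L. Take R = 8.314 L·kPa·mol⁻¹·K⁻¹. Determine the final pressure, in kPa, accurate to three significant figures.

P₃ ≈ 5.35 kPa

From PV = nRT: V₁ = nRT₁/P₁ = 6865 L.
T constant ⇒ Boyle's law P V = const: T₂ = T₁; P₂ = P₁·(V₁/V₂) = 12.27 kPa.
Reversible adiabatic, γ = 1.30: T₃ = T₂·(V₂/V₃)^(γ−1) = 239.4 K; P₃ = P₂·(V₂/V₃)^γ = 5.351 kPa.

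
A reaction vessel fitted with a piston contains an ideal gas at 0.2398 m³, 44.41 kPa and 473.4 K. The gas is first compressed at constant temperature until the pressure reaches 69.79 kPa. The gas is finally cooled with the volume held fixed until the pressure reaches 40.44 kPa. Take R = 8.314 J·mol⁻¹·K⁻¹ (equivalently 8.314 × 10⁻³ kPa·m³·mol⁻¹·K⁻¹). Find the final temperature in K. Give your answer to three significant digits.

T₃ ≈ 274 K

Isothermal, so P V is constant: T₂ = T₁; V₂ = V₁·(P₁/P₂) = 0.1526 m³.
V constant ⇒ P ∝ T: V₃ = V₂; T₃ = T₂·(P₃/P₂) = 274.3 K.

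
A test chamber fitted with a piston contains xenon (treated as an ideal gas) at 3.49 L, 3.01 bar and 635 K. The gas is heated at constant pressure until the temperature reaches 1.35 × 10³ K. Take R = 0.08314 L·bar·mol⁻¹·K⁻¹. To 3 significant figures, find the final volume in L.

V₂ ≈ 7.42 L

P constant ⇒ V ∝ T: P₂ = P₁; V₂ = V₁·(T₂/T₁) = 7.420 L.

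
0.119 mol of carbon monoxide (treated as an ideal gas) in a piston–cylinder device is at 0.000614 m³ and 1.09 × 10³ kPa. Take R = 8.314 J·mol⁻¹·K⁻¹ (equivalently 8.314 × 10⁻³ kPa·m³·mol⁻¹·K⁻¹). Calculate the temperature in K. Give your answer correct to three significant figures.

PV = nRT ⇒ T = PV/(nR) = (1.09e+03 × 0.000614) / (0.119 × 8.314 × 10⁻³)

T ≈ 676 K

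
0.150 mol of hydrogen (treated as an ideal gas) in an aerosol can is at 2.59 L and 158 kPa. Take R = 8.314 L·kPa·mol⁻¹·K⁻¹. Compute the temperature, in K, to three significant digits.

T ≈ 328 K

PV = nRT ⇒ T = PV/(nR) = (158 × 2.59) / (0.150 × 8.314)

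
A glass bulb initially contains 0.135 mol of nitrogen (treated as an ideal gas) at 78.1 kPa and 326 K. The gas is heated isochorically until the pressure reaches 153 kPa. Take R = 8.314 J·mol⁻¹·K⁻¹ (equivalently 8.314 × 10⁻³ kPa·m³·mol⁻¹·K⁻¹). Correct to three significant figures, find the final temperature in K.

T₂ ≈ 639 K

From PV = nRT: V₁ = nRT₁/P₁ = 0.004685 m³.
Isochoric, so P/T is constant: V₂ = V₁; T₂ = T₁·(P₂/P₁) = 638.6 K.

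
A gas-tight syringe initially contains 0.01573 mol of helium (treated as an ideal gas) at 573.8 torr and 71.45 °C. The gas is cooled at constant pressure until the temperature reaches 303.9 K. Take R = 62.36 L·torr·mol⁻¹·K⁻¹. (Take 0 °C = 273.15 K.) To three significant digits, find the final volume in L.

V₂ ≈ 0.520 L

Convert: T₁ = 344.6 K.
From PV = nRT: V₁ = nRT₁/P₁ = 0.5891 L.
P constant ⇒ V ∝ T: P₂ = P₁; V₂ = V₁·(T₂/T₁) = 0.5195 L.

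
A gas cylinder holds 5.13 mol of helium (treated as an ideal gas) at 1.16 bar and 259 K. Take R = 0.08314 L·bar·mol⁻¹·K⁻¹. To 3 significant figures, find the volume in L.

PV = nRT ⇒ V = nRT/P = (5.13 × 0.08314 × 259) / 1.16

V ≈ 95.2 L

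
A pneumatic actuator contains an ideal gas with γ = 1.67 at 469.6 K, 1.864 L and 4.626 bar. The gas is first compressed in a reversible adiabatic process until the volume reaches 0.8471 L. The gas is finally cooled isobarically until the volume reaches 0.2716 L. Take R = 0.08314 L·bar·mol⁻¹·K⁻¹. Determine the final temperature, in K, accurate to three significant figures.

T₃ ≈ 255 K

Reversible adiabatic, γ = 1.67: T₂ = T₁·(V₁/V₂)^(γ−1) = 796.5 K; P₂ = P₁·(V₁/V₂)^γ = 17.27 bar.
P constant ⇒ V ∝ T: P₃ = P₂; T₃ = T₂·(V₃/V₂) = 255.4 K.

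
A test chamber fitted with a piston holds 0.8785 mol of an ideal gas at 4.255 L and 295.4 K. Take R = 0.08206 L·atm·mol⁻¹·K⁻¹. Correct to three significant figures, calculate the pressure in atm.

P ≈ 5.00 atm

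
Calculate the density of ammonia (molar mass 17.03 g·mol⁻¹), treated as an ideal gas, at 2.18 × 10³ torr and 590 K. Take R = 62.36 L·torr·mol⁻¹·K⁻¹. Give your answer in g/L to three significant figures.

ρ ≈ 1.01 g/L

ρ = PM/(RT) = (2.18e+03 × 17.03) / (62.36 × 590.0)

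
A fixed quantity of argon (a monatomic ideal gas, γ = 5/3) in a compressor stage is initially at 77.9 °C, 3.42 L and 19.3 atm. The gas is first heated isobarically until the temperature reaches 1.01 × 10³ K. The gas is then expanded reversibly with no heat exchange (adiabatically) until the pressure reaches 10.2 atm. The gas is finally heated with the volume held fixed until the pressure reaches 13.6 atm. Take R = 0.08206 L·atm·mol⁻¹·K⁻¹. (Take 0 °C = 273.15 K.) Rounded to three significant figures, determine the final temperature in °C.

T₄ ≈ 770 °C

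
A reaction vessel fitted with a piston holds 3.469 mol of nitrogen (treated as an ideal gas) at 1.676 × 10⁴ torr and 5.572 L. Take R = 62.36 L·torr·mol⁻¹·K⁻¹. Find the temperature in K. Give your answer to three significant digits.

PV = nRT ⇒ T = PV/(nR) = (1.676e+04 × 5.572) / (3.469 × 62.36)

T ≈ 432 K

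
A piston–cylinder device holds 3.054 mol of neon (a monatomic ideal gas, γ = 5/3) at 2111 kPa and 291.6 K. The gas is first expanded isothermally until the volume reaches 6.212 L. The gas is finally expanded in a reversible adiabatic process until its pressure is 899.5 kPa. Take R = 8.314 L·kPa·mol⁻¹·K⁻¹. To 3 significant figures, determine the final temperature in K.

T₃ ≈ 261 K

From PV = nRT: V₁ = nRT₁/P₁ = 3.507 L.
T constant ⇒ Boyle's law P V = const: T₂ = T₁; P₂ = P₁·(V₁/V₂) = 1192 kPa.
Adiabatic (γ = 5/3), T V^(γ−1) and P V^γ constant: T₃ = T₂·(P₃/P₂)^((γ−1)/γ) = 260.6 K; V₃ = V₂·(P₂/P₃)^(1/γ) = 7.355 L.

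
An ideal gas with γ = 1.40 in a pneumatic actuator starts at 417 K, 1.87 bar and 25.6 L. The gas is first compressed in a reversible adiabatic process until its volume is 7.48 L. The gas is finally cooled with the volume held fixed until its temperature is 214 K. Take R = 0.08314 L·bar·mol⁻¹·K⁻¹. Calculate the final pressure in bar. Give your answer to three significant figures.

P₃ ≈ 3.28 bar

Reversible adiabatic, γ = 1.40: T₂ = T₁·(V₁/V₂)^(γ−1) = 682.1 K; P₂ = P₁·(V₁/V₂)^γ = 10.47 bar.
Isochoric, so P/T is constant: V₃ = V₂; P₃ = P₂·(T₃/T₂) = 3.284 bar.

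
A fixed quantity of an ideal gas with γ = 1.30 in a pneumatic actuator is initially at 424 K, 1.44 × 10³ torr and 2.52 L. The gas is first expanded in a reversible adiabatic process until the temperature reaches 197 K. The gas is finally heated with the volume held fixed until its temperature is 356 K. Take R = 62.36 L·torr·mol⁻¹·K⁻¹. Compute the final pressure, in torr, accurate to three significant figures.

Reversible adiabatic, γ = 1.30: P₂ = P₁·(T₂/T₁)^(γ/(γ−1)) = 51.98 torr; V₂ = V₁·(T₁/T₂)^(1/(γ−1)) = 32.44 L.
V constant ⇒ P ∝ T: V₃ = V₂; P₃ = P₂·(T₃/T₂) = 93.92 torr.

P₃ ≈ 93.9 torr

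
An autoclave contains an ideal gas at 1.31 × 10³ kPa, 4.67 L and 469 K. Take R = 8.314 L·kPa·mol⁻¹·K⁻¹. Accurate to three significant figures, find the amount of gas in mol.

PV = nRT ⇒ n = PV/(RT) = (1.31e+03 × 4.67) / (8.314 × 469)

n ≈ 1.57 mol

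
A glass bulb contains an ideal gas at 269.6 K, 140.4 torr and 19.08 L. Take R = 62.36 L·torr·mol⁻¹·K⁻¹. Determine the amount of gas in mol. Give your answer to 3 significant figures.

PV = nRT ⇒ n = PV/(RT) = (140.4 × 19.08) / (62.36 × 269.6)

n ≈ 0.159 mol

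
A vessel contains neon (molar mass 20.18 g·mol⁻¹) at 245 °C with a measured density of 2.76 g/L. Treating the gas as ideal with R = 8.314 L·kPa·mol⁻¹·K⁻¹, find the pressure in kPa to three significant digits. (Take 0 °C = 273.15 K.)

ρ = PM/(RT) ⇒ P = ρRT/M = (2.76 × 8.314 × 518.1) / 20.18

P ≈ 589 kPa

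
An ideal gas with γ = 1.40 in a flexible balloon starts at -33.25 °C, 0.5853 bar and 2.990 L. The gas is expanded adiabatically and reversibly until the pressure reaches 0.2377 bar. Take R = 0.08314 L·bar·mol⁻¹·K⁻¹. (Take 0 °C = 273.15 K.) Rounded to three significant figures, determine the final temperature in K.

T₂ ≈ 185 K

Convert: T₁ = 239.9 K.
Adiabatic (γ = 1.40), T V^(γ−1) and P V^γ constant: T₂ = T₁·(P₂/P₁)^((γ−1)/γ) = 185.4 K; V₂ = V₁·(P₁/P₂)^(1/γ) = 5.691 L.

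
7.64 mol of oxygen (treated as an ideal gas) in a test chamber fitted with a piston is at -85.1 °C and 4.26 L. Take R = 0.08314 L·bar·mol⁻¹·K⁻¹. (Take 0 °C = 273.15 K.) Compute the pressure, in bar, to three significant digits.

Convert: T = 188.05 K.
PV = nRT ⇒ P = nRT/V = (7.64 × 0.08314 × 188.05) / 4.26

P ≈ 28.0 bar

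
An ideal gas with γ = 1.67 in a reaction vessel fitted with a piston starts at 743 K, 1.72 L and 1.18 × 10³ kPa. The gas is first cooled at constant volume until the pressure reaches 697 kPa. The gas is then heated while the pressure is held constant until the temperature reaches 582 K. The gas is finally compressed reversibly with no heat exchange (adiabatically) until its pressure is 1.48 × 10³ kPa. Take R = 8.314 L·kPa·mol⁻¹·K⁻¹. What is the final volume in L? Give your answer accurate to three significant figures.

V₄ ≈ 1.45 L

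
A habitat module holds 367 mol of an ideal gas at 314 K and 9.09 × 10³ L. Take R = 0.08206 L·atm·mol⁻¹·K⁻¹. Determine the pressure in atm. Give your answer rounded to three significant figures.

PV = nRT ⇒ P = nRT/V = (367 × 0.08206 × 314) / 9.09e+03

P ≈ 1.04 atm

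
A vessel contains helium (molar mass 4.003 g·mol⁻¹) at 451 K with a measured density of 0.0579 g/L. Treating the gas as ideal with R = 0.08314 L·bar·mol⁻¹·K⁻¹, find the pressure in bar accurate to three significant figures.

P ≈ 0.542 bar

ρ = PM/(RT) ⇒ P = ρRT/M = (0.0579 × 0.08314 × 451.0) / 4.003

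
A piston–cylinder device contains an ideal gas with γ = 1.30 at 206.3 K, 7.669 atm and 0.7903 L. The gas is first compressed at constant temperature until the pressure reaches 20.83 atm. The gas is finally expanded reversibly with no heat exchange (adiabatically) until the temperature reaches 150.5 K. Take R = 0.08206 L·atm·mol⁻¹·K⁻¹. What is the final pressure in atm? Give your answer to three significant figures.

P₃ ≈ 5.31 atm

Isothermal, so P V is constant: T₂ = T₁; V₂ = V₁·(P₁/P₂) = 0.2910 L.
Adiabatic (γ = 1.30), T V^(γ−1) and P V^γ constant: P₃ = P₂·(T₃/T₂)^(γ/(γ−1)) = 5.311 atm; V₃ = V₂·(T₂/T₃)^(1/(γ−1)) = 0.8325 L.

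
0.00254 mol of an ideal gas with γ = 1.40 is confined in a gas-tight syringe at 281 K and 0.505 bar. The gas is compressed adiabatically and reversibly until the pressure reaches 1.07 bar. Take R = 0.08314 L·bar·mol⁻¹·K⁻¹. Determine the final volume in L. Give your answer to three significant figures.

From PV = nRT: V₁ = nRT₁/P₁ = 0.1175 L.
Adiabatic (γ = 1.40), T V^(γ−1) and P V^γ constant: T₂ = T₁·(P₂/P₁)^((γ−1)/γ) = 348.2 K; V₂ = V₁·(P₁/P₂)^(1/γ) = 0.06873 L.

V₂ ≈ 0.0687 L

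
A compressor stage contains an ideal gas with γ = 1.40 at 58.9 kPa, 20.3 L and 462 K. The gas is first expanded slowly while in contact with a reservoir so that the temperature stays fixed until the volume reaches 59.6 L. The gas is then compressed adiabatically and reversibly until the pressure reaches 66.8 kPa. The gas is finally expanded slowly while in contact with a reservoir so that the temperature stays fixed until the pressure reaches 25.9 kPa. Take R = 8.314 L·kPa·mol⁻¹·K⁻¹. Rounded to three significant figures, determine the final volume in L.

Isothermal, so P V is constant: T₂ = T₁; P₂ = P₁·(V₁/V₂) = 20.06 kPa.
Reversible adiabatic, γ = 1.40: T₃ = T₂·(P₃/P₂)^((γ−1)/γ) = 651.5 K; V₃ = V₂·(P₂/P₃)^(1/γ) = 25.24 L.
Isothermal, so P V is constant: T₄ = T₃; V₄ = V₃·(P₃/P₄) = 65.10 L.

V₄ ≈ 65.1 L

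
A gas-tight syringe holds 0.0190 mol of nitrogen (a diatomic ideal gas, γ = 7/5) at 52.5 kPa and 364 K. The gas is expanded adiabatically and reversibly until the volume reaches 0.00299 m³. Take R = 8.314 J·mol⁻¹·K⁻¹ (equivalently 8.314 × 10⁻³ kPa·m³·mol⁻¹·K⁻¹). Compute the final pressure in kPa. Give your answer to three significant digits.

From PV = nRT: V₁ = nRT₁/P₁ = 0.001095 m³.
Adiabatic (γ = 7/5), T V^(γ−1) and P V^γ constant: T₂ = T₁·(V₁/V₂)^(γ−1) = 243.6 K; P₂ = P₁·(V₁/V₂)^γ = 12.87 kPa.

P₂ ≈ 12.9 kPa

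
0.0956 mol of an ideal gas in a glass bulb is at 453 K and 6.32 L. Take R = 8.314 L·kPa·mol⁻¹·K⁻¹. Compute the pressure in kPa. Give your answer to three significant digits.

PV = nRT ⇒ P = nRT/V = (0.0956 × 8.314 × 453) / 6.32

P ≈ 57.0 kPa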